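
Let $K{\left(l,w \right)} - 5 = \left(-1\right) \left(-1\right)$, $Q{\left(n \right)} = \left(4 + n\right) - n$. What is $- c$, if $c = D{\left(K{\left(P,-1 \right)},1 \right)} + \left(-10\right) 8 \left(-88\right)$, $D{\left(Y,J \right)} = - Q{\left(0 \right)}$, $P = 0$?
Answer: $-7036$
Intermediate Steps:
$Q{\left(n \right)} = 4$
$K{\left(l,w \right)} = 6$ ($K{\left(l,w \right)} = 5 - -1 = 5 + 1 = 6$)
$D{\left(Y,J \right)} = -4$ ($D{\left(Y,J \right)} = \left(-1\right) 4 = -4$)
$c = 7036$ ($c = -4 + \left(-10\right) 8 \left(-88\right) = -4 - -7040 = -4 + 7040 = 7036$)
$- c = \left(-1\right) 7036 = -7036$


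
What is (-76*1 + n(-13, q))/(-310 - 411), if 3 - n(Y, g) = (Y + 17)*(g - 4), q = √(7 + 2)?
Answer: 69/721 ≈ 0.095700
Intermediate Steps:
q = 3 (q = √9 = 3)
n(Y, g) = 3 - (-4 + g)*(17 + Y) (n(Y, g) = 3 - (Y + 17)*(g - 4) = 3 - (17 + Y)*(-4 + g) = 3 - (-4 + g)*(17 + Y))
(-76*1 + n(-13, q))/(-310 - 411) = (-76*1 + (71 - 17*3 + 4*(-13) - 1*(-13)*3))/(-310 - 411) = (-76 + (71 - 51 - 52 + 39))/(-721) = (-76 + 7)*(-1/721) = -69*(-1/721) = 69/721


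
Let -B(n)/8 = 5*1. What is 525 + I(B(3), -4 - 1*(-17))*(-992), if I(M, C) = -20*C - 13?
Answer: 271341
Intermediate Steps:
B(n) = -40
I(M, C) = -13 - 20*C
525 + I(B(3), -4 - 1*(-17))*(-992) = 525 + (-13 - 20*(-4 - 1*(-17)))*(-992) = 525 + (-13 - 20*(-4 + 17))*(-992) = 525 + (-13 - 20*13)*(-992) = 525 + (-13 - 260)*(-992) = 525 - 273*(-992) = 525 + 270816 = 271341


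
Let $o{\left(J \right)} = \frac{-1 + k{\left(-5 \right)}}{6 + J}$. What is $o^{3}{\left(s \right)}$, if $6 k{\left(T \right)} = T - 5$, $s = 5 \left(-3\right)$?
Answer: $\frac{512}{19683} \approx 0.026012$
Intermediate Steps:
$s = -15$
$k{\left(T \right)} = - \frac{5}{6} + \frac{T}{6}$ ($k{\left(T \right)} = \frac{T - 5}{6} = \frac{-5 + T}{6} = - \frac{5}{6} + \frac{T}{6}$)
$o{\left(J \right)} = - \frac{8}{3 \left(6 + J\right)}$ ($o{\left(J \right)} = \frac{-1 + \left(- \frac{5}{6} + \frac{1}{6} \left(-5\right)\right)}{6 + J} = \frac{-1 - \frac{5}{3}}{6 + J} = - \frac{8}{3 \left(6 + J\right)}$)
$o^{3}{\left(s \right)} = \left(- \frac{8}{18 + 3 \left(-15\right)}\right)^{3} = \left(- \frac{8}{18 - 45}\right)^{3} = \left(- \frac{8}{-27}\right)^{3} = \left(\left(-8\right) \left(- \frac{1}{27}\right)\right)^{3} = \left(\frac{8}{27}\right)^{3} = \frac{512}{19683}$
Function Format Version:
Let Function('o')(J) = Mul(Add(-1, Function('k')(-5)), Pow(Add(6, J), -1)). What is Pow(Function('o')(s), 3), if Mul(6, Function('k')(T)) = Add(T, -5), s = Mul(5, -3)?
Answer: Rational(512, 19683) ≈ 0.026012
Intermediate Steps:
s = -15
Function('k')(T) = Add(Rational(-5, 6), Mul(Rational(1, 6), T)) (Function('k')(T) = Mul(Rational(1, 6), Add(T, -5)) = Mul(Rational(1, 6), Add(-5, T)) = Add(Rational(-5, 6), Mul(Rational(1, 6), T)))
Function('o')(J) = Mul(Rational(-8, 3), Pow(Add(6, J), -1)) (Function('o')(J) = Mul(Add(-1, Add(Rational(-5, 6), Mul(Rational(1, 6), -5))), Pow(Add(6, J), -1)) = Mul(Add(-1, Add(Rational(-5, 6), Rational(-5, 6))), Pow(Add(6, J), -1)) = Mul(Add(-1, Rational(-5, 3)), Pow(Add(6, J), -1)) = Mul(Rational(-8, 3), Pow(Add(6, J), -1)))
Pow(Function('o')(s), 3) = Pow(Mul(-8, Pow(Add(18, Mul(3, -15)), -1)), 3) = Pow(Mul(-8, Pow(Add(18, -45), -1)), 3) = Pow(Mul(-8, Pow(-27, -1)), 3) = Pow(Mul(-8, Rational(-1, 27)), 3) = Pow(Rational(8, 27), 3) = Rational(512, 19683)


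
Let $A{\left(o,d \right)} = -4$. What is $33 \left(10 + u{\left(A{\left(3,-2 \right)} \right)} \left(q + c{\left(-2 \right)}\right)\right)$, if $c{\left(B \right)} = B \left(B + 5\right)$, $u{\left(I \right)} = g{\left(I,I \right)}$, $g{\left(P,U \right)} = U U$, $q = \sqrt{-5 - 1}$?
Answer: $-2838 + 528 i \sqrt{6} \approx -2838.0 + 1293.3 i$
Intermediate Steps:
$q = i \sqrt{6}$ ($q = \sqrt{-6} = i \sqrt{6} \approx 2.4495 i$)
$g{\left(P,U \right)} = U^{2}$
$u{\left(I \right)} = I^{2}$
$c{\left(B \right)} = B \left(5 + B\right)$
$33 \left(10 + u{\left(A{\left(3,-2 \right)} \right)} \left(q + c{\left(-2 \right)}\right)\right) = 33 \left(10 + \left(-4\right)^{2} \left(i \sqrt{6} - 2 \left(5 - 2\right)\right)\right) = 33 \left(10 + 16 \left(i \sqrt{6} - 6\right)\right) = 33 \left(10 + 16 \left(-6 + i \sqrt{6}\right)\right) = 33 \left(10 - \left(96 - 16 i \sqrt{6}\right)\right) = 33 \left(-86 + 16 i \sqrt{6}\right) = -2838 + 528 i \sqrt{6}$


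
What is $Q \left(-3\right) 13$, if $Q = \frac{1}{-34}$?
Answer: $\frac{39}{34} \approx 1.1471$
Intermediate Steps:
$Q = - \frac{1}{34} \approx -0.029412$
$Q \left(-3\right) 13 = \left(- \frac{1}{34}\right) \left(-3\right) 13 = \frac{3}{34} \cdot 13 = \frac{39}{34}$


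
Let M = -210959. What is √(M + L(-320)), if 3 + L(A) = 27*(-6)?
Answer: 2*I*√52781 ≈ 459.48*I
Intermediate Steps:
L(A) = -165 (L(A) = -3 + 27*(-6) = -3 - 162 = -165)
√(M + L(-320)) = √(-210959 - 165) = √(-211124) = 2*I*√52781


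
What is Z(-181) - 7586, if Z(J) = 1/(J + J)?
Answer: -2746133/362 ≈ -7586.0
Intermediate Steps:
Z(J) = 1/(2*J)
Z(-181) - 7586 = (1/2)/(-181) - 7586 = (1/2)*(-1/181) - 7586 = -1/362 - 7586 = -2746133/362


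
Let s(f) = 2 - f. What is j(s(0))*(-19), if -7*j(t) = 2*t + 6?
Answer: 190/7 ≈ 27.143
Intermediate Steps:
j(t) = -6/7 - 2*t/7 (j(t) = -(2*t + 6)/7 = -(6 + 2*t)/7 = -6/7 - 2*t/7)
j(s(0))*(-19) = (-6/7 - 2*(2 - 1*0)/7)*(-19) = (-6/7 - 2*(2 + 0)/7)*(-19) = (-6/7 - 2/7*2)*(-19) = (-6/7 - 4/7)*(-19) = -10/7*(-19) = 190/7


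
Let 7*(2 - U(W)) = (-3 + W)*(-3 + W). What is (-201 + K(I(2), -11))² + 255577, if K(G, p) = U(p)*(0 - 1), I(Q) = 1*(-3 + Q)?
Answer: 286202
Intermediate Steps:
I(Q) = -3 + Q
U(W) = 2 - (-3 + W)²/7 (U(W) = 2 - (-3 + W)*(-3 + W)/7 = 2 - (-3 + W)²/7)
K(G, p) = -2 + (-3 + p)²/7 (K(G, p) = (2 - (-3 + p)²/7)*(0 - 1) = (2 - (-3 + p)²/7)*(-1) = -2 + (-3 + p)²/7)
(-201 + K(I(2), -11))² + 255577 = (-201 + (-2 + (-3 - 11)²/7))² + 255577 = (-201 + (-2 + (⅐)*(-14)²))² + 255577 = (-201 + (-2 + (⅐)*196))² + 255577 = (-201 + (-2 + 28))² + 255577 = (-201 + 26)² + 255577 = (-175)² + 255577 = 30625 + 255577 = 286202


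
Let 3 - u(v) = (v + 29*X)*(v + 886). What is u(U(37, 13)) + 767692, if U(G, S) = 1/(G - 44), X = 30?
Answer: -140834/49 ≈ -2874.2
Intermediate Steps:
U(G, S) = 1/(-44 + G)
u(v) = 3 - (870 + v)*(886 + v) (u(v) = 3 - (v + 29*30)*(v + 886) = 3 - (v + 870)*(886 + v) = 3 - (870 + v)*(886 + v))
u(U(37, 13)) + 767692 = (-770817 - (1/(-44 + 37))² - 1756/(-44 + 37)) + 767692 = (-770817 - (1/(-7))² - 1756/(-7)) + 767692 = (-770817 - (-⅐)² - 1756*(-⅐)) + 767692 = (-770817 - 1*1/49 + 1756/7) + 767692 = (-770817 - 1/49 + 1756/7) + 767692 = -37757742/49 + 767692 = -140834/49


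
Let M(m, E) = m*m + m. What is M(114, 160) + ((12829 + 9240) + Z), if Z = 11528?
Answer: 46707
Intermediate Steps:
M(m, E) = m + m² (M(m, E) = m² + m = m + m²)
M(114, 160) + ((12829 + 9240) + Z) = 114*(1 + 114) + ((12829 + 9240) + 11528) = 114*115 + (22069 + 11528) = 13110 + 33597 = 46707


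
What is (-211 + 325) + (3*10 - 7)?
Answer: 137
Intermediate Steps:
(-211 + 325) + (3*10 - 7) = 114 + (30 - 7) = 114 + 23 = 137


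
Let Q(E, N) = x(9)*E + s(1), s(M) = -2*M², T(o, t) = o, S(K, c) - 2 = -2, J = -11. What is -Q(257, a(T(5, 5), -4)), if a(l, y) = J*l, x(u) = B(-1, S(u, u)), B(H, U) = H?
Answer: 259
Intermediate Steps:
S(K, c) = 0 (S(K, c) = 2 - 2 = 0)
x(u) = -1
a(l, y) = -11*l
Q(E, N) = -2 - E (Q(E, N) = -E - 2*1² = -E - 2*1 = -E - 2 = -2 - E)
-Q(257, a(T(5, 5), -4)) = -(-2 - 1*257) = -(-2 - 257) = -1*(-259) = 259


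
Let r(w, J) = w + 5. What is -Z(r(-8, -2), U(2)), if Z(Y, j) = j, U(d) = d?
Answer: -2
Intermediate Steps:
r(w, J) = 5 + w
-Z(r(-8, -2), U(2)) = -1*2 = -2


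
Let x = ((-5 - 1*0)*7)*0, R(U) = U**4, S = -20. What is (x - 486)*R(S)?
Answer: -77760000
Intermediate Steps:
x = 0 (x = ((-5 + 0)*7)*0 = -5*7*0 = -35*0 = 0)
(x - 486)*R(S) = (0 - 486)*(-20)**4 = -486*160000 = -77760000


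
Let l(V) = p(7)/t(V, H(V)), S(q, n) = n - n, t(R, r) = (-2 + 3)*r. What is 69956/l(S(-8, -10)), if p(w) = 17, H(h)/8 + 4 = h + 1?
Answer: -1678944/17 ≈ -98761.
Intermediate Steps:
H(h) = -24 + 8*h (H(h) = -32 + 8*(h + 1) = -32 + 8*(1 + h) = -32 + (8 + 8*h) = -24 + 8*h)
t(R, r) = r (t(R, r) = 1*r = r)
S(q, n) = 0
l(V) = 17/(-24 + 8*V)
69956/l(S(-8, -10)) = 69956/((17/(8*(-3 + 0)))) = 69956/(((17/8)/(-3))) = 69956/(((17/8)*(-1/3))) = 69956/(-17/24) = 69956*(-24/17) = -1678944/17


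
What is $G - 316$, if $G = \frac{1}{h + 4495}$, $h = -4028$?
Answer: $- \frac{147571}{467} \approx -316.0$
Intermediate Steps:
$G = \frac{1}{467}$ ($G = \frac{1}{-4028 + 4495} = \frac{1}{467} \approx 0.0021413$)
$G - 316 = \frac{1}{467} - 316 = - \frac{147571}{467}$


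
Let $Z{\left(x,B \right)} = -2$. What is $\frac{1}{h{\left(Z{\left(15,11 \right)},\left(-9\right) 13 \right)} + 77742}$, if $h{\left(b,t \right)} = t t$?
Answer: $\frac{1}{91431} \approx 1.0937 \cdot 10^{-5}$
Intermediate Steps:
$h{\left(b,t \right)} = t^{2}$
$\frac{1}{h{\left(Z{\left(15,11 \right)},\left(-9\right) 13 \right)} + 77742} = \frac{1}{\left(\left(-9\right) 13\right)^{2} + 77742} = \frac{1}{\left(-117\right)^{2} + 77742} = \frac{1}{13689 + 77742} = \frac{1}{91431}$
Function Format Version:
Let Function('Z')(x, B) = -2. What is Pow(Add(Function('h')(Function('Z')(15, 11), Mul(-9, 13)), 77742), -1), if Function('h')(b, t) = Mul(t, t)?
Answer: Rational(1, 91431) ≈ 1.0937e-5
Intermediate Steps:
Function('h')(b, t) = Pow(t, 2)
Pow(Add(Function('h')(Function('Z')(15, 11), Mul(-9, 13)), 77742), -1) = Pow(Add(Pow(Mul(-9, 13), 2), 77742), -1) = Pow(Add(Pow(-117, 2), 77742), -1) = Pow(Add(13689, 77742), -1) = Pow(91431, -1) = Rational(1, 91431)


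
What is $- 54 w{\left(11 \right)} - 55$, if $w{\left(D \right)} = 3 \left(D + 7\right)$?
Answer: $-2971$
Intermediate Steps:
$w{\left(D \right)} = 21 + 3 D$ ($w{\left(D \right)} = 3 \left(7 + D\right) = 21 + 3 D$)
$- 54 w{\left(11 \right)} - 55 = - 54 \left(21 + 3 \cdot 11\right) - 55 = - 54 \left(21 + 33\right) - 55 = \left(-54\right) 54 - 55 = -2916 - 55 = -2971$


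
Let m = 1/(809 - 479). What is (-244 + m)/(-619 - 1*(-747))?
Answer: -80519/42240 ≈ -1.9062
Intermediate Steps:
m = 1/330 ≈ 0.0030303
(-244 + m)/(-619 - 1*(-747)) = (-244 + 1/330)/(-619 - 1*(-747)) = -80519/330/(-619 + 747) = -80519/330/128 = (1/128)*(-80519/330) = -80519/42240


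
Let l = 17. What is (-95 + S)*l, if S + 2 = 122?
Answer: 425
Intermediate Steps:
S = 120 (S = -2 + 122 = 120)
(-95 + S)*l = (-95 + 120)*17 = 25*17 = 425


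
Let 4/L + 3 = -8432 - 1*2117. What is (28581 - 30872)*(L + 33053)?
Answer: -199761025583/2638 ≈ -7.5724e+7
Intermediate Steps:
L = -1/2638 (L = 4/(-3 + (-8432 - 1*2117)) = 4/(-3 + (-8432 - 2117)) = 4/(-3 - 10549) = 4/(-10552) = 4*(-1/10552) = -1/2638 ≈ -0.00037907)
(28581 - 30872)*(L + 33053) = (28581 - 30872)*(-1/2638 + 33053) = -2291*87193813/2638 = -199761025583/2638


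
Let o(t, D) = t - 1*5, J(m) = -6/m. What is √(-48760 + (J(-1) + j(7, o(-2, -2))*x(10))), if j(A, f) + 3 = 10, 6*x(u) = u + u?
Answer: 4*I*√27411/3 ≈ 220.75*I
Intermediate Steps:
x(u) = u/3 (x(u) = (u + u)/6 = (2*u)/6 = u/3)
o(t, D) = -5 + t (o(t, D) = t - 5 = -5 + t)
j(A, f) = 7 (j(A, f) = -3 + 10 = 7)
√(-48760 + (J(-1) + j(7, o(-2, -2))*x(10))) = √(-48760 + (-6/(-1) + 7*((⅓)*10))) = √(-48760 + (-6*(-1) + 7*(10/3))) = √(-48760 + (6 + 70/3)) = √(-48760 + 88/3) = √(-146192/3) = 4*I*√27411/3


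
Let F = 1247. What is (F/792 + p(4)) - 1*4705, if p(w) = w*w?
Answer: -3712441/792 ≈ -4687.4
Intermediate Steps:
p(w) = w**2
(F/792 + p(4)) - 1*4705 = (1247/792 + 4**2) - 1*4705 = (1247*(1/792) + 16) - 4705 = (1247/792 + 16) - 4705 = 13919/792 - 4705 = -3712441/792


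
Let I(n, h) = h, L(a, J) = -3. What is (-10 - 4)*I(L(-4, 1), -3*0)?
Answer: 0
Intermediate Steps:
(-10 - 4)*I(L(-4, 1), -3*0) = (-10 - 4)*(-3*0) = -14*0 = 0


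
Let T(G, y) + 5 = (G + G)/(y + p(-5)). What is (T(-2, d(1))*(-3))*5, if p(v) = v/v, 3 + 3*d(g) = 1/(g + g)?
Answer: 435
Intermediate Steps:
d(g) = -1 + 1/(6*g) (d(g) = -1 + 1/(3*(g + g)) = -1 + 1/(3*((2*g))) = -1 + (1/(2*g))/3 = -1 + 1/(6*g))
p(v) = 1
T(G, y) = -5 + 2*G/(1 + y) (T(G, y) = -5 + (G + G)/(y + 1) = -5 + (2*G)/(1 + y) = -5 + 2*G/(1 + y))
(T(-2, d(1))*(-3))*5 = (((-5 - 5*(⅙ - 1*1)/1 + 2*(-2))/(1 + (⅙ - 1*1)/1))*(-3))*5 = (((-5 - 5*(⅙ - 1) - 4)/(1 + 1*(⅙ - 1)))*(-3))*5 = (((-5 - 5*(-5)/6 - 4)/(1 + 1*(-⅚)))*(-3))*5 = (((-5 - 5*(-⅚) - 4)/(1 - ⅚))*(-3))*5 = (((-5 + 25/6 - 4)/(⅙))*(-3))*5 = ((6*(-29/6))*(-3))*5 = -29*(-3)*5 = 87*5 = 435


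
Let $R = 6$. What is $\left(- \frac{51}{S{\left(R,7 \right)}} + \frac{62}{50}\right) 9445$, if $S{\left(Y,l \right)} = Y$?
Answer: $- \frac{685707}{10} \approx -68571.0$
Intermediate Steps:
$\left(- \frac{51}{S{\left(R,7 \right)}} + \frac{62}{50}\right) 9445 = \left(- \frac{51}{6} + \frac{62}{50}\right) 9445 = \left(\left(-51\right) \frac{1}{6} + 62 \cdot \frac{1}{50}\right) 9445 = \left(- \frac{17}{2} + \frac{31}{25}\right) 9445 = \left(- \frac{363}{50}\right) 9445 = - \frac{685707}{10}$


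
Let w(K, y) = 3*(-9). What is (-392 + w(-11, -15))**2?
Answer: 175561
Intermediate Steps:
w(K, y) = -27
(-392 + w(-11, -15))**2 = (-392 - 27)**2 = (-419)**2 = 175561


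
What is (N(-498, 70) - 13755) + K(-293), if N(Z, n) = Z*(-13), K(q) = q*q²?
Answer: -25161038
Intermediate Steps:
K(q) = q³
N(Z, n) = -13*Z
(N(-498, 70) - 13755) + K(-293) = (-13*(-498) - 13755) + (-293)³ = (6474 - 13755) - 25153757 = -7281 - 25153757 = -25161038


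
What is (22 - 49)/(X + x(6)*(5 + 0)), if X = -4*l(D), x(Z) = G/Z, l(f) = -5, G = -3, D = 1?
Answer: -54/35 ≈ -1.5429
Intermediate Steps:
x(Z) = -3/Z
X = 20 (X = -4*(-5) = 20)
(22 - 49)/(X + x(6)*(5 + 0)) = (22 - 49)/(20 + (-3/6)*(5 + 0)) = -27/(20 - 3*1/6*5) = -27/(20 - 1/2*5) = -27/(20 - 5/2) = -27/35/2 = -27*2/35 = -54/35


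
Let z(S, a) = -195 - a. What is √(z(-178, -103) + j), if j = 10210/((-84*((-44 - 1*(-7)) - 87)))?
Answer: I*√617188362/2604 ≈ 9.5404*I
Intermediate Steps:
j = 5105/5208 (j = 10210/((-84*((-44 + 7) - 87))) = 10210/((-84*(-37 - 87))) = 10210/((-84*(-124))) = 10210/10416 = 10210*(1/10416) = 5105/5208 ≈ 0.98022)
√(z(-178, -103) + j) = √((-195 - 1*(-103)) + 5105/5208) = √((-195 + 103) + 5105/5208) = √(-92 + 5105/5208) = √(-474031/5208) = I*√617188362/2604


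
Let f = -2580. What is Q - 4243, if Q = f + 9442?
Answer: 2619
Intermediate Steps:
Q = 6862 (Q = -2580 + 9442 = 6862)
Q - 4243 = 6862 - 4243 = 2619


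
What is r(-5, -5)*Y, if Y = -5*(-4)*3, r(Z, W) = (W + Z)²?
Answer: 6000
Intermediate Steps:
Y = 60 (Y = 20*3 = 60)
r(-5, -5)*Y = (-5 - 5)²*60 = (-10)²*60 = 100*60 = 6000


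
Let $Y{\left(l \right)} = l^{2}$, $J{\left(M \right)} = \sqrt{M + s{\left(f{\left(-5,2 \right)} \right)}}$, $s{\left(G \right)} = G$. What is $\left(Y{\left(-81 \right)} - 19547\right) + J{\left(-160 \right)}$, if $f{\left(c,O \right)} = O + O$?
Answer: $-12986 + 2 i \sqrt{39} \approx -12986.0 + 12.49 i$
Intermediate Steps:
$f{\left(c,O \right)} = 2 O$
$J{\left(M \right)} = \sqrt{4 + M}$ ($J{\left(M \right)} = \sqrt{M + 2 \cdot 2} = \sqrt{M + 4} = \sqrt{4 + M}$)
$\left(Y{\left(-81 \right)} - 19547\right) + J{\left(-160 \right)} = \left(\left(-81\right)^{2} - 19547\right) + \sqrt{4 - 160} = \left(6561 - 19547\right) + \sqrt{-156} = -12986 + 2 i \sqrt{39}$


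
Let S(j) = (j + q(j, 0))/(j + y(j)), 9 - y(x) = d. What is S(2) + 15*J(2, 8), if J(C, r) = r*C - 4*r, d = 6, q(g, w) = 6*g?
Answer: -1186/5 ≈ -237.20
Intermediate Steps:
y(x) = 3 (y(x) = 9 - 1*6 = 9 - 6 = 3)
S(j) = 7*j/(3 + j) (S(j) = (j + 6*j)/(j + 3) = (7*j)/(3 + j) = 7*j/(3 + j))
J(C, r) = -4*r + C*r (J(C, r) = C*r - 4*r = -4*r + C*r)
S(2) + 15*J(2, 8) = 7*2/(3 + 2) + 15*(8*(-4 + 2)) = 7*2/5 + 15*(8*(-2)) = 7*2*(⅕) + 15*(-16) = 14/5 - 240 = -1186/5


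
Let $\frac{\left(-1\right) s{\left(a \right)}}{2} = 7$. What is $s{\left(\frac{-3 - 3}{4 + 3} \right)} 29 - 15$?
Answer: $-421$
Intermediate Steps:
$s{\left(a \right)} = -14$ ($s{\left(a \right)} = \left(-2\right) 7 = -14$)
$s{\left(\frac{-3 - 3}{4 + 3} \right)} 29 - 15 = \left(-14\right) 29 - 15 = -406 - 15 = -421$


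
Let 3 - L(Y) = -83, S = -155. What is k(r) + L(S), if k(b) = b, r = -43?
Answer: 43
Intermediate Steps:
L(Y) = 86 (L(Y) = 3 - 1*(-83) = 3 + 83 = 86)
k(r) + L(S) = -43 + 86 = 43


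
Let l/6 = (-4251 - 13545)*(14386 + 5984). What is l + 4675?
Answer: -2175022445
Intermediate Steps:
l = -2175027120 (l = 6*((-4251 - 13545)*(14386 + 5984)) = 6*(-17796*20370) = 6*(-362504520) = -2175027120)
l + 4675 = -2175027120 + 4675 = -2175022445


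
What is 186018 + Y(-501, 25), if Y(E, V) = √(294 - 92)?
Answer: 186018 + √202 ≈ 1.8603e+5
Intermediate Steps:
Y(E, V) = √202
186018 + Y(-501, 25) = 186018 + √202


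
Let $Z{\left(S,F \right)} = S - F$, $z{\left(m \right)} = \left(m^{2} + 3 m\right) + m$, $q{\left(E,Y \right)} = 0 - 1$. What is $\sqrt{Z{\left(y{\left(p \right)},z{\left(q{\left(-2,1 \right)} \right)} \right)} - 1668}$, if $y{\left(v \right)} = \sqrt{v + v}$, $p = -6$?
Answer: $\sqrt{-1665 + 2 i \sqrt{3}} \approx 0.0424 + 40.804 i$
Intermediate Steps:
$q{\left(E,Y \right)} = -1$ ($q{\left(E,Y \right)} = 0 - 1 = -1$)
$y{\left(v \right)} = \sqrt{2} \sqrt{v}$ ($y{\left(v \right)} = \sqrt{2 v} = \sqrt{2} \sqrt{v}$)
$z{\left(m \right)} = m^{2} + 4 m$
$\sqrt{Z{\left(y{\left(p \right)},z{\left(q{\left(-2,1 \right)} \right)} \right)} - 1668} = \sqrt{\left(\sqrt{2} \sqrt{-6} - - (4 - 1)\right) - 1668} = \sqrt{\left(\sqrt{2} i \sqrt{6} - \left(-1\right) 3\right) - 1668} = \sqrt{\left(2 i \sqrt{3} - -3\right) - 1668} = \sqrt{\left(2 i \sqrt{3} + 3\right) - 1668} = \sqrt{\left(3 + 2 i \sqrt{3}\right) - 1668} = \sqrt{-1665 + 2 i \sqrt{3}}$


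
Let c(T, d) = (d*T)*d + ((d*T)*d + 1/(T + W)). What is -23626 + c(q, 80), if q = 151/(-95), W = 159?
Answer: -12493377311/284126 ≈ -43971.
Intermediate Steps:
q = -151/95 (q = 151*(-1/95) = -151/95 ≈ -1.5895)
c(T, d) = 1/(159 + T) + 2*T*d² (c(T, d) = (d*T)*d + ((d*T)*d + 1/(T + 159)) = (T*d)*d + ((T*d)*d + 1/(159 + T)) = T*d² + (T*d² + 1/(159 + T)) = T*d² + (1/(159 + T) + T*d²) = 1/(159 + T) + 2*T*d²)
-23626 + c(q, 80) = -23626 + (1 + 2*(-151/95)²*80² + 318*(-151/95)*80²)/(159 - 151/95) = -23626 + (1 + 2*(22801/9025)*6400 + 318*(-151/95)*6400)/(14954/95) = -23626 + 95*(1 + 11674112/361 - 61463040/19)/14954 = -23626 + (95/14954)*(-1156123287/361) = -23626 - 5780616435/284126 = -12493377311/284126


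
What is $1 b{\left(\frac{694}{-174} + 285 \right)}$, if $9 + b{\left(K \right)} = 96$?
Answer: $87$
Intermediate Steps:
$b{\left(K \right)} = 87$ ($b{\left(K \right)} = -9 + 96 = 87$)
$1 b{\left(\frac{694}{-174} + 285 \right)} = 1 \cdot 87 = 87$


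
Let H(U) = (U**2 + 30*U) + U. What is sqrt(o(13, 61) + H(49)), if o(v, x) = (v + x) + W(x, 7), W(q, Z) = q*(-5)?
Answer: sqrt(3689) ≈ 60.737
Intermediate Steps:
H(U) = U**2 + 31*U
W(q, Z) = -5*q
o(v, x) = v - 4*x (o(v, x) = (v + x) - 5*x = v - 4*x)
sqrt(o(13, 61) + H(49)) = sqrt((13 - 4*61) + 49*(31 + 49)) = sqrt((13 - 244) + 49*80) = sqrt(-231 + 3920) = sqrt(3689)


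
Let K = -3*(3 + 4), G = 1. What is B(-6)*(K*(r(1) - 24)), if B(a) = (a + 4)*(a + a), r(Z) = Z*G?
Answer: 11592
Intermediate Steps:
K = -21 (K = -3*7 = -21)
r(Z) = Z (r(Z) = Z*1 = Z)
B(a) = 2*a*(4 + a) (B(a) = (4 + a)*(2*a) = 2*a*(4 + a))
B(-6)*(K*(r(1) - 24)) = (2*(-6)*(4 - 6))*(-21*(1 - 24)) = (2*(-6)*(-2))*(-21*(-23)) = 24*483 = 11592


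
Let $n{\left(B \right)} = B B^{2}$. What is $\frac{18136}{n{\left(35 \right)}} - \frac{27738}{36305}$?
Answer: $- \frac{106167854}{311315375} \approx -0.34103$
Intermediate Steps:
$n{\left(B \right)} = B^{3}$
$\frac{18136}{n{\left(35 \right)}} - \frac{27738}{36305} = \frac{18136}{35^{3}} - \frac{27738}{36305} = \frac{18136}{42875} - \frac{27738}{36305} = - \frac{106167854}{311315375}$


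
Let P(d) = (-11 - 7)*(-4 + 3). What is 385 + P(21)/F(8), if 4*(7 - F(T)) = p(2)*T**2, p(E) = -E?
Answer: 5011/13 ≈ 385.46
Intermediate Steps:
F(T) = 7 + T**2/2 (F(T) = 7 - (-1*2)*T**2/4 = 7 - (-1)*T**2/2 = 7 + T**2/2)
P(d) = 18 (P(d) = -18*(-1) = 18)
385 + P(21)/F(8) = 385 + 18/(7 + (1/2)*8**2) = 385 + 18/(7 + (1/2)*64) = 385 + 18/(7 + 32) = 385 + 18/39 = 385 + 18*(1/39) = 385 + 6/13 = 5011/13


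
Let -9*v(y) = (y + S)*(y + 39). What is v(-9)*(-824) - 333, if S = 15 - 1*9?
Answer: -8573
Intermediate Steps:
S = 6 (S = 15 - 9 = 6)
v(y) = -(6 + y)*(39 + y)/9 (v(y) = -(y + 6)*(y + 39)/9 = -(6 + y)*(39 + y)/9)
v(-9)*(-824) - 333 = (-26 - 5*(-9) - 1/9*(-9)**2)*(-824) - 333 = (-26 + 45 - 1/9*81)*(-824) - 333 = (-26 + 45 - 9)*(-824) - 333 = 10*(-824) - 333 = -8240 - 333 = -8573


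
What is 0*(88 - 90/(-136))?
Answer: 0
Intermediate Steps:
0*(88 - 90/(-136)) = 0*(88 - 90*(-1)/136) = 0*(88 - 1*(-45/68)) = 0*(88 + 45/68) = 0*(6029/68) = 0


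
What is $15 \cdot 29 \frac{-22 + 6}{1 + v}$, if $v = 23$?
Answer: $-290$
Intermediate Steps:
$15 \cdot 29 \frac{-22 + 6}{1 + v} = 15 \cdot 29 \frac{-22 + 6}{1 + 23} = 435 \left(- \frac{16}{24}\right) = 435 \left(\left(-16\right) \frac{1}{24}\right) = 435 \left(- \frac{2}{3}\right) = -290$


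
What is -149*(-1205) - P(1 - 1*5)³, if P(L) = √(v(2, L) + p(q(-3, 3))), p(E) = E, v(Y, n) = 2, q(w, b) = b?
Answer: 179545 - 5*√5 ≈ 1.7953e+5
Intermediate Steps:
P(L) = √5 (P(L) = √(2 + 3) = √5)
-149*(-1205) - P(1 - 1*5)³ = -149*(-1205) - (√5)³ = 179545 - 5*√5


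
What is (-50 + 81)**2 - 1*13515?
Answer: -12554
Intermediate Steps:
(-50 + 81)**2 - 1*13515 = 31**2 - 13515 = 961 - 13515 = -12554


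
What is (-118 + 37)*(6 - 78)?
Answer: 5832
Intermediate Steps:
(-118 + 37)*(6 - 78) = -81*(-72) = 5832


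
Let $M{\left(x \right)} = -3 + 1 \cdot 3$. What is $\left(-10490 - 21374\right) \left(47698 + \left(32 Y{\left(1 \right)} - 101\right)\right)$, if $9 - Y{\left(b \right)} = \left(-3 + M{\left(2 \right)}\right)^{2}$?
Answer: $-1516630808$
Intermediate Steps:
$M{\left(x \right)} = 0$ ($M{\left(x \right)} = -3 + 3 = 0$)
$Y{\left(b \right)} = 0$ ($Y{\left(b \right)} = 9 - \left(-3 + 0\right)^{2} = 9 - \left(-3\right)^{2} = 9 - 9 = 0$)
$\left(-10490 - 21374\right) \left(47698 + \left(32 Y{\left(1 \right)} - 101\right)\right) = \left(-10490 - 21374\right) \left(47698 + \left(32 \cdot 0 - 101\right)\right) = - 31864 \left(47698 + \left(0 - 101\right)\right) = - 31864 \left(47698 - 101\right) = \left(-31864\right) 47597 = -1516630808$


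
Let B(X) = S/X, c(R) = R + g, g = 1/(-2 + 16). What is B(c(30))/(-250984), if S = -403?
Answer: 2821/52832132 ≈ 5.3396e-5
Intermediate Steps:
g = 1/14 ≈ 0.071429
c(R) = 1/14 + R (c(R) = R + 1/14 = 1/14 + R)
B(X) = -403/X
B(c(30))/(-250984) = -403/(1/14 + 30)/(-250984) = -403/421/14*(-1/250984) = -403*14/421*(-1/250984) = -5642/421*(-1/250984) = 2821/52832132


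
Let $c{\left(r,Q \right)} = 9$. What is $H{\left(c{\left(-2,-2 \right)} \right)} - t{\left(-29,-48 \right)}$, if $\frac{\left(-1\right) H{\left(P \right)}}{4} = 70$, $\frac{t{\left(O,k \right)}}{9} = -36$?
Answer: $44$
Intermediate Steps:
$t{\left(O,k \right)} = -324$ ($t{\left(O,k \right)} = 9 \left(-36\right) = -324$)
$H{\left(P \right)} = -280$ ($H{\left(P \right)} = \left(-4\right) 70 = -280$)
$H{\left(c{\left(-2,-2 \right)} \right)} - t{\left(-29,-48 \right)} = -280 - -324 = -280 + 324 = 44$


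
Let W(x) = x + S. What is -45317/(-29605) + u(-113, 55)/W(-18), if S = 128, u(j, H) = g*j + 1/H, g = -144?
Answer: 5353897651/35822050 ≈ 149.46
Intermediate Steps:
u(j, H) = 1/H - 144*j (u(j, H) = -144*j + 1/H = 1/H - 144*j)
W(x) = 128 + x (W(x) = x + 128 = 128 + x)
-45317/(-29605) + u(-113, 55)/W(-18) = -45317/(-29605) + (1/55 - 144*(-113))/(128 - 18) = -45317*(-1/29605) + (1/55 + 16272)/110 = 45317/29605 + (894961/55)*(1/110) = 45317/29605 + 894961/6050 = 5353897651/35822050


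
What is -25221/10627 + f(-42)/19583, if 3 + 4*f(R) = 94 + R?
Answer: -1975090649/832434164 ≈ -2.3727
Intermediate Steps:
f(R) = 91/4 + R/4 (f(R) = -¾ + (94 + R)/4 = -¾ + (47/2 + R/4) = 91/4 + R/4)
-25221/10627 + f(-42)/19583 = -25221/10627 + (91/4 + (¼)*(-42))/19583 = -25221*1/10627 + (91/4 - 21/2)*(1/19583) = -25221/10627 + (49/4)*(1/19583) = -25221/10627 + 49/78332 = -1975090649/832434164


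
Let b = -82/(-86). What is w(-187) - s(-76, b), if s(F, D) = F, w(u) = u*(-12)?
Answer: 2320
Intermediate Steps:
b = 41/43 (b = -82*(-1/86) = 41/43 ≈ 0.95349)
w(u) = -12*u
w(-187) - s(-76, b) = -12*(-187) - 1*(-76) = 2244 + 76 = 2320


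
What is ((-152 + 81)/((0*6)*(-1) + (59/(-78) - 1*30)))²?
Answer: 30669444/5755201 ≈ 5.3290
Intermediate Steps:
((-152 + 81)/((0*6)*(-1) + (59/(-78) - 1*30)))² = (-71/(0*(-1) + (59*(-1/78) - 30)))² = (-71/(0 + (-59/78 - 30)))² = (-71/(0 - 2399/78))² = (-71/(-2399/78))² = (-71*(-78/2399))² = (5538/2399)² = 30669444/5755201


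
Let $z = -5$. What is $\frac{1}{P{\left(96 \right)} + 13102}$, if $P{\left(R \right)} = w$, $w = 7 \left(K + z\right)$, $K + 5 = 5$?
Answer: $\frac{1}{13067} \approx 7.6529 \cdot 10^{-5}$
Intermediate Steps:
$K = 0$ ($K = -5 + 5 = 0$)
$w = -35$ ($w = 7 \left(0 - 5\right) = 7 \left(-5\right) = -35$)
$P{\left(R \right)} = -35$
$\frac{1}{P{\left(96 \right)} + 13102} = \frac{1}{-35 + 13102} = \frac{1}{13067}$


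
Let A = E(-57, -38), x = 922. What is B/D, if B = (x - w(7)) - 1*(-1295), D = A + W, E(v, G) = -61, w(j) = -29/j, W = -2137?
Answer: -7774/7693 ≈ -1.0105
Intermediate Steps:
A = -61
D = -2198 (D = -61 - 2137 = -2198)
B = 15548/7 (B = (922 - (-29)/7) - 1*(-1295) = (922 - (-29)/7) + 1295 = (922 - 1*(-29/7)) + 1295 = (922 + 29/7) + 1295 = 6483/7 + 1295 = 15548/7 ≈ 2221.1)
B/D = (15548/7)/(-2198) = (15548/7)*(-1/2198) = -7774/7693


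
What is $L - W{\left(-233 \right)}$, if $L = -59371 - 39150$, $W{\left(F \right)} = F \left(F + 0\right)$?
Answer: $-152810$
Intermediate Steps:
$W{\left(F \right)} = F^{2}$ ($W{\left(F \right)} = F F = F^{2}$)
$L = -98521$
$L - W{\left(-233 \right)} = -98521 - \left(-233\right)^{2} = -98521 - 54289 = -152810$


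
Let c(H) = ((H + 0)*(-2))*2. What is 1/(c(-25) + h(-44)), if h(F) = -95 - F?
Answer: 1/49 ≈ 0.020408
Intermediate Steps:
c(H) = -4*H (c(H) = (H*(-2))*2 = -2*H*2 = -4*H)
1/(c(-25) + h(-44)) = 1/(-4*(-25) + (-95 - 1*(-44))) = 1/(100 + (-95 + 44)) = 1/(100 - 51) = 1/49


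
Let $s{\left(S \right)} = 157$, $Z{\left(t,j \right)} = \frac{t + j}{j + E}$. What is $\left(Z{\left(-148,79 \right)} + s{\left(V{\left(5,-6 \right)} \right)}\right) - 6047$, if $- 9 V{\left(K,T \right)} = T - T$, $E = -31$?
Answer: $- \frac{94263}{16} \approx -5891.4$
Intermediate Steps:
$V{\left(K,T \right)} = 0$ ($V{\left(K,T \right)} = - \frac{T - T}{9} = \left(- \frac{1}{9}\right) 0 = 0$)
$Z{\left(t,j \right)} = \frac{j + t}{-31 + j}$ ($Z{\left(t,j \right)} = \frac{t + j}{j - 31} = \frac{j + t}{-31 + j}$)
$\left(Z{\left(-148,79 \right)} + s{\left(V{\left(5,-6 \right)} \right)}\right) - 6047 = \left(\frac{79 - 148}{-31 + 79} + 157\right) - 6047 = \left(\frac{1}{48} \left(-69\right) + 157\right) - 6047 = \left(- \frac{23}{16} + 157\right) - 6047 = \frac{2489}{16} - 6047 = - \frac{94263}{16}$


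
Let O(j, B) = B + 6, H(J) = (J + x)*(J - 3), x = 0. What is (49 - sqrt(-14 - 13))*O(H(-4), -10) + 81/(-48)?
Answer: -3163/16 + 12*I*sqrt(3) ≈ -197.69 + 20.785*I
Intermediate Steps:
H(J) = J*(-3 + J) (H(J) = (J + 0)*(J - 3) = J*(-3 + J))
O(j, B) = 6 + B
(49 - sqrt(-14 - 13))*O(H(-4), -10) + 81/(-48) = (49 - sqrt(-14 - 13))*(6 - 10) + 81/(-48) = (49 - sqrt(-27))*(-4) + 81*(-1/48) = (49 - 3*I*sqrt(3))*(-4) - 27/16 = (-196 + 12*I*sqrt(3)) - 27/16 = -3163/16 + 12*I*sqrt(3)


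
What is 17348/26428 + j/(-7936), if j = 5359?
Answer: -988481/52433152 ≈ -0.018852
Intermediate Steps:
17348/26428 + j/(-7936) = 17348/26428 + 5359/(-7936) = 17348*(1/26428) + 5359*(-1/7936) = 4337/6607 - 5359/7936 = -988481/52433152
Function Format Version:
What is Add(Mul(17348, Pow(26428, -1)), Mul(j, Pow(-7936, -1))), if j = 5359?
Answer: Rational(-988481, 52433152) ≈ -0.018852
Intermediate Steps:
Add(Mul(17348, Pow(26428, -1)), Mul(j, Pow(-7936, -1))) = Add(Mul(17348, Pow(26428, -1)), Mul(5359, Pow(-7936, -1))) = Add(Mul(17348, Rational(1, 26428)), Mul(5359, Rational(-1, 7936))) = Add(Rational(4337, 6607), Rational(-5359, 7936)) = Rational(-988481, 52433152)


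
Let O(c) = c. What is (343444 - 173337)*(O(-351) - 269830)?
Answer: -45959679367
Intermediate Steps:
(343444 - 173337)*(O(-351) - 269830) = (343444 - 173337)*(-351 - 269830) = 170107*(-270181) = -45959679367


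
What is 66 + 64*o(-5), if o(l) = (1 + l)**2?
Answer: 1090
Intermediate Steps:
66 + 64*o(-5) = 66 + 64*(1 - 5)**2 = 66 + 64*(-4)**2 = 66 + 64*16 = 66 + 1024 = 1090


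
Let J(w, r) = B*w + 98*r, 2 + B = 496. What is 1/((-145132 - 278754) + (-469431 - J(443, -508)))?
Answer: -1/1062375 ≈ -9.4129e-7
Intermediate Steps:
B = 494 (B = -2 + 496 = 494)
J(w, r) = 98*r + 494*w (J(w, r) = 494*w + 98*r = 98*r + 494*w)
1/((-145132 - 278754) + (-469431 - J(443, -508))) = 1/((-145132 - 278754) + (-469431 - (98*(-508) + 494*443))) = 1/(-423886 + (-469431 - (-49784 + 218842))) = 1/(-423886 + (-469431 - 1*169058)) = 1/(-423886 + (-469431 - 169058)) = 1/(-423886 - 638489) = 1/(-1062375) = -1/1062375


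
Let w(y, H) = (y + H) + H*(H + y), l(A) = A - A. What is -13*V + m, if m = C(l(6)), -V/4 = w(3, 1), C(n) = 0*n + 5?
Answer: 421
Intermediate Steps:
l(A) = 0
C(n) = 5 (C(n) = 0 + 5 = 5)
w(y, H) = H + y + H*(H + y) (w(y, H) = (H + y) + H*(H + y) = H + y + H*(H + y))
V = -32 (V = -4*(1 + 3 + 1**2 + 1*3) = -4*(1 + 3 + 1 + 3) = -4*8 = -32)
m = 5
-13*V + m = -13*(-32) + 5 = 416 + 5 = 421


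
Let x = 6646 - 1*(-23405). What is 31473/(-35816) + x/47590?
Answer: -210746727/852241720 ≈ -0.24729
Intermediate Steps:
x = 30051 (x = 6646 + 23405 = 30051)
31473/(-35816) + x/47590 = 31473/(-35816) + 30051/47590 = 31473*(-1/35816) + 30051*(1/47590) = -31473/35816 + 30051/47590 = -210746727/852241720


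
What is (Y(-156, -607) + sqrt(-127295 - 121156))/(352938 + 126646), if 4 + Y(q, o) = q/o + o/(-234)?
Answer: -163199/68119152192 + I*sqrt(248451)/479584 ≈ -2.3958e-6 + 0.0010393*I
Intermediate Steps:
Y(q, o) = -4 - o/234 + q/o (Y(q, o) = -4 + (q/o + o/(-234)) = -4 + (q/o + o*(-1/234)) = -4 + (q/o - o/234) = -4 + (-o/234 + q/o) = -4 - o/234 + q/o)
(Y(-156, -607) + sqrt(-127295 - 121156))/(352938 + 126646) = ((-4 - 1/234*(-607) - 156/(-607)) + sqrt(-127295 - 121156))/(352938 + 126646) = ((-4 + 607/234 - 156*(-1/607)) + sqrt(-248451))/479584 = ((-4 + 607/234 + 156/607) + I*sqrt(248451))*(1/479584) = (-163199/142038 + I*sqrt(248451))*(1/479584) = -163199/68119152192 + I*sqrt(248451)/479584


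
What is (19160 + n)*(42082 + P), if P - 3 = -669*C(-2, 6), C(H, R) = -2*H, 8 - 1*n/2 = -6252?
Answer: 1248477120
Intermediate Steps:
n = 12520 (n = 16 - 2*(-6252) = 16 + 12504 = 12520)
P = -2673 (P = 3 - (-1338)*(-2) = 3 - 669*4 = 3 - 2676 = -2673)
(19160 + n)*(42082 + P) = (19160 + 12520)*(42082 - 2673) = 31680*39409 = 1248477120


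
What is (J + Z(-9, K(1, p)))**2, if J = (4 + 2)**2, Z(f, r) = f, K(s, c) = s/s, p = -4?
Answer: 729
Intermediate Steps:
K(s, c) = 1
J = 36 (J = 6**2 = 36)
(J + Z(-9, K(1, p)))**2 = (36 - 9)**2 = 27**2 = 729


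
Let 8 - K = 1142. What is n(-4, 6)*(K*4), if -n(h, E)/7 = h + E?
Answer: 63504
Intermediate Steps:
n(h, E) = -7*E - 7*h (n(h, E) = -7*(h + E) = -7*(E + h) = -7*E - 7*h)
K = -1134 (K = 8 - 1*1142 = 8 - 1142 = -1134)
n(-4, 6)*(K*4) = (-7*6 - 7*(-4))*(-1134*4) = (-42 + 28)*(-4536) = -14*(-4536) = 63504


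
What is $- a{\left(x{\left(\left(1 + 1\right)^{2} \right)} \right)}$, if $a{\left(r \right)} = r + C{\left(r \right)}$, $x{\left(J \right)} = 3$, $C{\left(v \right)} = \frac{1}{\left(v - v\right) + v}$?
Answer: $- \frac{10}{3} \approx -3.3333$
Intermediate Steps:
$C{\left(v \right)} = \frac{1}{v}$ ($C{\left(v \right)} = \frac{1}{0 + v} = \frac{1}{v}$)
$a{\left(r \right)} = r + \frac{1}{r}$
$- a{\left(x{\left(\left(1 + 1\right)^{2} \right)} \right)} = - (3 + \frac{1}{3}) = \left(-1\right) \frac{10}{3} = - \frac{10}{3}$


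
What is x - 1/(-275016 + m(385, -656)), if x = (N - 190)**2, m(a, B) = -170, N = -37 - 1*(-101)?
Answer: 4368852937/275186 ≈ 15876.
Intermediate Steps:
N = 64 (N = -37 + 101 = 64)
x = 15876 (x = (64 - 190)**2 = (-126)**2 = 15876)
x - 1/(-275016 + m(385, -656)) = 15876 - 1/(-275016 - 170) = 15876 - 1/(-275186) = 15876 - 1*(-1/275186) = 15876 + 1/275186 = 4368852937/275186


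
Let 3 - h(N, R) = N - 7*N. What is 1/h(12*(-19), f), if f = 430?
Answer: -1/1365 ≈ -0.00073260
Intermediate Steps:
h(N, R) = 3 + 6*N (h(N, R) = 3 - (N - 7*N) = 3 - (-6)*N = 3 + 6*N)
1/h(12*(-19), f) = 1/(3 + 6*(12*(-19))) = 1/(3 + 6*(-228)) = 1/(3 - 1368) = 1/(-1365) = -1/1365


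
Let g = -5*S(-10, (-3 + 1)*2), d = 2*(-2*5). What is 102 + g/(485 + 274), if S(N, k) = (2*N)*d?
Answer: 75418/759 ≈ 99.365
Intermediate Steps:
d = -20 (d = 2*(-10) = -20)
S(N, k) = -40*N (S(N, k) = (2*N)*(-20) = -40*N)
g = -2000 (g = -(-200)*(-10) = -5*400 = -2000)
102 + g/(485 + 274) = 102 - 2000/(485 + 274) = 102 - 2000/759 = 75418/759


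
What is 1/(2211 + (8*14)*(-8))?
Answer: 1/1315 ≈ 0.00076046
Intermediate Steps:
1/(2211 + (8*14)*(-8)) = 1/(2211 + 112*(-8)) = 1/(2211 - 896) = 1/1315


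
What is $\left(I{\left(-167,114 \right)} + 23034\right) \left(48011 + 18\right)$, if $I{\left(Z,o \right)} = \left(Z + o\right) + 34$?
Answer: $1105387435$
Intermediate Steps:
$I{\left(Z,o \right)} = 34 + Z + o$
$\left(I{\left(-167,114 \right)} + 23034\right) \left(48011 + 18\right) = \left(\left(34 - 167 + 114\right) + 23034\right) \left(48011 + 18\right) = \left(-19 + 23034\right) 48029 = 23015 \cdot 48029 = 1105387435$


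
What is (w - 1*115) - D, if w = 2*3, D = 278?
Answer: -387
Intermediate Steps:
w = 6
(w - 1*115) - D = (6 - 1*115) - 1*278 = (6 - 115) - 278 = -109 - 278 = -387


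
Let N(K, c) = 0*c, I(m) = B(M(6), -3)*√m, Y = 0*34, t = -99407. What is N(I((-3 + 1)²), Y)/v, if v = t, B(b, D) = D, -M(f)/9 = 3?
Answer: 0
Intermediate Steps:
M(f) = -27 (M(f) = -9*3 = -27)
Y = 0
v = -99407
I(m) = -3*√m
N(K, c) = 0
N(I((-3 + 1)²), Y)/v = 0/(-99407) = 0*(-1/99407) = 0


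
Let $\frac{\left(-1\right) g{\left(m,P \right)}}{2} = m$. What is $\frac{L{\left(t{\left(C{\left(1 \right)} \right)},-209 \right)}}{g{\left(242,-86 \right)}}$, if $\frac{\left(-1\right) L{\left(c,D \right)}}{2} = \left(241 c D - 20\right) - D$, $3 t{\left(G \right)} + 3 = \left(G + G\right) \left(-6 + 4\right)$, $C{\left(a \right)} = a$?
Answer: $\frac{176575}{363} \approx 486.43$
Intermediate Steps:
$g{\left(m,P \right)} = - 2 m$
$t{\left(G \right)} = -1 - \frac{4 G}{3}$ ($t{\left(G \right)} = -1 + \frac{\left(G + G\right) \left(-6 + 4\right)}{3} = -1 + \frac{2 G \left(-2\right)}{3} = -1 + \frac{\left(-4\right) G}{3} = -1 - \frac{4 G}{3}$)
$L{\left(c,D \right)} = 40 + 2 D - 482 D c$ ($L{\left(c,D \right)} = - 2 \left(\left(241 c D - 20\right) - D\right) = - 2 \left(\left(241 D c - 20\right) - D\right) = - 2 \left(\left(-20 + 241 D c\right) - D\right) = - 2 \left(-20 - D + 241 D c\right) = 40 + 2 D - 482 D c$)
$\frac{L{\left(t{\left(C{\left(1 \right)} \right)},-209 \right)}}{g{\left(242,-86 \right)}} = \frac{40 + 2 \left(-209\right) - - 100738 \left(-1 - \frac{4}{3}\right)}{\left(-2\right) 242} = \frac{40 - 418 - - 100738 \left(-1 - \frac{4}{3}\right)}{-484} = \left(40 - 418 - \left(-100738\right) \left(- \frac{7}{3}\right)\right) \left(- \frac{1}{484}\right) = \left(40 - 418 - \frac{705166}{3}\right) \left(- \frac{1}{484}\right) = \left(- \frac{706300}{3}\right) \left(- \frac{1}{484}\right) = \frac{176575}{363}$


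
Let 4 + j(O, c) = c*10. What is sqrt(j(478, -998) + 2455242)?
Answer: sqrt(2445258) ≈ 1563.7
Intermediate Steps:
j(O, c) = -4 + 10*c (j(O, c) = -4 + c*10 = -4 + 10*c)
sqrt(j(478, -998) + 2455242) = sqrt((-4 + 10*(-998)) + 2455242) = sqrt((-4 - 9980) + 2455242) = sqrt(-9984 + 2455242) = sqrt(2445258)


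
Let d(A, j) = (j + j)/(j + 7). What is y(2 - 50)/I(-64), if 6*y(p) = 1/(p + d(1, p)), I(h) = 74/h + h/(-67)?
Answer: 2747/151281 ≈ 0.018158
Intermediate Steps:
d(A, j) = 2*j/(7 + j) (d(A, j) = (2*j)/(7 + j) = 2*j/(7 + j))
I(h) = 74/h - h/67 (I(h) = 74/h + h*(-1/67) = 74/h - h/67)
y(p) = 1/(6*(p + 2*p/(7 + p)))
y(2 - 50)/I(-64) = ((7 + (2 - 50))/(6*(2 - 50)*(9 + (2 - 50))))/(74/(-64) - 1/67*(-64)) = ((⅙)*(7 - 48)/(-48*(9 - 48)))/(74*(-1/64) + 64/67) = ((⅙)*(-1/48)*(-41)/(-39))/(-37/32 + 64/67) = ((⅙)*(-1/48)*(-1/39)*(-41))/(-431/2144) = -41/11232*(-2144/431) = 2747/151281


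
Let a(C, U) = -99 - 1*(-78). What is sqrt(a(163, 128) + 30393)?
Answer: 2*sqrt(7593) ≈ 174.28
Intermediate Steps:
a(C, U) = -21 (a(C, U) = -99 + 78 = -21)
sqrt(a(163, 128) + 30393) = sqrt(-21 + 30393) = sqrt(30372) = 2*sqrt(7593)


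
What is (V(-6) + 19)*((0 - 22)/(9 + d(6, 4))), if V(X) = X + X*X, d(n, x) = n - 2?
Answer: -1078/13 ≈ -82.923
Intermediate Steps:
d(n, x) = -2 + n
V(X) = X + X²
(V(-6) + 19)*((0 - 22)/(9 + d(6, 4))) = (-6*(1 - 6) + 19)*((0 - 22)/(9 + (-2 + 6))) = (-6*(-5) + 19)*(-22/(9 + 4)) = (30 + 19)*(-22/13) = 49*(-22*1/13) = 49*(-22/13) = -1078/13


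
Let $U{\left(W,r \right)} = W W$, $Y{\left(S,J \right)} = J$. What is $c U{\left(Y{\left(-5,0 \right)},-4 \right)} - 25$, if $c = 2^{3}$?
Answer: $-25$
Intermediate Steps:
$U{\left(W,r \right)} = W^{2}$
$c = 8$
$c U{\left(Y{\left(-5,0 \right)},-4 \right)} - 25 = 8 \cdot 0^{2} - 25 = 8 \cdot 0 - 25 = 0 - 25 = -25$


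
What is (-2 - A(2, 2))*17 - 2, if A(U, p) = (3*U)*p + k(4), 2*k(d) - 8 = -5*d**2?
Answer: 372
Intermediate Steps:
k(d) = 4 - 5*d**2/2 (k(d) = 4 + (-5*d**2)/2 = 4 - 5*d**2/2)
A(U, p) = -36 + 3*U*p (A(U, p) = (3*U)*p + (4 - 5/2*4**2) = 3*U*p + (4 - 5/2*16) = 3*U*p + (4 - 40) = 3*U*p - 36 = -36 + 3*U*p)
(-2 - A(2, 2))*17 - 2 = (-2 - (-36 + 3*2*2))*17 - 2 = (-2 - (-36 + 12))*17 - 2 = (-2 - 1*(-24))*17 - 2 = (-2 + 24)*17 - 2 = 22*17 - 2 = 374 - 2 = 372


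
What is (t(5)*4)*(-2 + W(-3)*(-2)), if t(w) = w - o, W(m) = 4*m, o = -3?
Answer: 704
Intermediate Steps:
t(w) = 3 + w (t(w) = w - 1*(-3) = w + 3 = 3 + w)
(t(5)*4)*(-2 + W(-3)*(-2)) = ((3 + 5)*4)*(-2 + (4*(-3))*(-2)) = (8*4)*(-2 - 12*(-2)) = 32*(-2 + 24) = 32*22 = 704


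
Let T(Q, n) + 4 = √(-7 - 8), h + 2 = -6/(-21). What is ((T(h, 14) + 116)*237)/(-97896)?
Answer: -1106/4079 - 79*I*√15/32632 ≈ -0.27114 - 0.0093762*I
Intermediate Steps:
h = -12/7 (h = -2 - 6/(-21) = -2 - 6*(-1/21) = -2 + 2/7 = -12/7 ≈ -1.7143)
T(Q, n) = -4 + I*√15 (T(Q, n) = -4 + √(-7 - 8) = -4 + √(-15) = -4 + I*√15)
((T(h, 14) + 116)*237)/(-97896) = (((-4 + I*√15) + 116)*237)/(-97896) = ((112 + I*√15)*237)*(-1/97896) = (26544 + 237*I*√15)*(-1/97896) = -1106/4079 - 79*I*√15/32632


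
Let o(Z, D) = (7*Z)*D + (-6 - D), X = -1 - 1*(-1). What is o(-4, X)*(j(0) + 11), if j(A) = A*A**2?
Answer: -66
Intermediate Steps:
j(A) = A**3
X = 0 (X = -1 + 1 = 0)
o(Z, D) = -6 - D + 7*D*Z (o(Z, D) = 7*D*Z + (-6 - D) = -6 - D + 7*D*Z)
o(-4, X)*(j(0) + 11) = (-6 - 1*0 + 7*0*(-4))*(0**3 + 11) = (-6 + 0 + 0)*(0 + 11) = -6*11 = -66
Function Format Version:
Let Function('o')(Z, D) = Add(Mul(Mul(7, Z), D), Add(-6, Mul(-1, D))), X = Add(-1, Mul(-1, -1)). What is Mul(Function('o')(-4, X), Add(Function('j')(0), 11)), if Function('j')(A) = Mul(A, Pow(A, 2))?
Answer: -66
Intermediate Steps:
Function('j')(A) = Pow(A, 3)
X = 0 (X = Add(-1, 1) = 0)
Function('o')(Z, D) = Add(-6, Mul(-1, D), Mul(7, D, Z)) (Function('o')(Z, D) = Add(Mul(7, D, Z), Add(-6, Mul(-1, D))) = Add(-6, Mul(-1, D), Mul(7, D, Z)))
Mul(Function('o')(-4, X), Add(Function('j')(0), 11)) = Mul(Add(-6, Mul(-1, 0), Mul(7, 0, -4)), Add(Pow(0, 3), 11)) = Mul(Add(-6, 0, 0), Add(0, 11)) = Mul(-6, 11) = -66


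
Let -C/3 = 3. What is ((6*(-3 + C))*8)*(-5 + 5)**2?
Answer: 0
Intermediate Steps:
C = -9 (C = -3*3 = -9)
((6*(-3 + C))*8)*(-5 + 5)**2 = ((6*(-3 - 9))*8)*(-5 + 5)**2 = ((6*(-12))*8)*0**2 = -72*8*0 = -576*0 = 0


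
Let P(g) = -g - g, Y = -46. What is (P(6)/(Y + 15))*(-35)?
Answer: -420/31 ≈ -13.548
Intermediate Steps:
P(g) = -2*g
(P(6)/(Y + 15))*(-35) = ((-2*6)/(-46 + 15))*(-35) = -12/(-31)*(-35) = -12*(-1/31)*(-35) = (12/31)*(-35) = -420/31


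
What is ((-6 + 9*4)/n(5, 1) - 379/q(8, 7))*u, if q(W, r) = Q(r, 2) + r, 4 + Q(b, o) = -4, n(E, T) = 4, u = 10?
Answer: 3865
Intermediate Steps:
Q(b, o) = -8 (Q(b, o) = -4 - 4 = -8)
q(W, r) = -8 + r
((-6 + 9*4)/n(5, 1) - 379/q(8, 7))*u = ((-6 + 9*4)/4 - 379/(-8 + 7))*10 = ((-6 + 36)*(1/4) - 379/(-1))*10 = (30*(1/4) - 379*(-1))*10 = (15/2 + 379)*10 = (773/2)*10 = 3865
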